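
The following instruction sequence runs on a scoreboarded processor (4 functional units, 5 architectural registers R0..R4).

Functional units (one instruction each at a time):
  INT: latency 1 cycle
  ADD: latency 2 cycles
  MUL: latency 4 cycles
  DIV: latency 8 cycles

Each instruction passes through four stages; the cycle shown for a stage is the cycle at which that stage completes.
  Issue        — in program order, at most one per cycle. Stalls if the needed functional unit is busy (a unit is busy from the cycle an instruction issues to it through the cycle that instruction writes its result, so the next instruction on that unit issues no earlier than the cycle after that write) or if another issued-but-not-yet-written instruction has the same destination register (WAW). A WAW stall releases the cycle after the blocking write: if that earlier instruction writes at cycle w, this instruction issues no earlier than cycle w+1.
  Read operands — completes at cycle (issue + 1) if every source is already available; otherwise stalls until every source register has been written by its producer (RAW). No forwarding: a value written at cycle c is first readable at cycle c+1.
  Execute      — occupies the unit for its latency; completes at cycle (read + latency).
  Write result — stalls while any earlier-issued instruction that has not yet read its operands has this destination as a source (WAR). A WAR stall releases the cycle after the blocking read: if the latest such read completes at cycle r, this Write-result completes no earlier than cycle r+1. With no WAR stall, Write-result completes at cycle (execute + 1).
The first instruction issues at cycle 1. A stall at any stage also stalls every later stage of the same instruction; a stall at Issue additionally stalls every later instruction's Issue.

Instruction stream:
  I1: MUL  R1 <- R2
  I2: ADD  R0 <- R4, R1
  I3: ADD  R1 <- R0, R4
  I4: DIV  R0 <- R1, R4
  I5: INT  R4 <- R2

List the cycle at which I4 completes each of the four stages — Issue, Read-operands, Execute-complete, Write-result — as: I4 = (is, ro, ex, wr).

I4 = (13, 17, 25, 26)

1) issue 1, read 2, done 6, write 7
2) issue 2, read 8, done 10, write 11  <RAW R1: wait I1 write@7>
3) issue 12, read 13, done 15, write 16  <struct: ADD busy until I2 writes@11>
4) issue 13, read 17, done 25, write 26  <RAW R1: wait I3 write@16>
5) issue 14, read 15, done 16, write 18  <WAR R4: wait I4 read@17>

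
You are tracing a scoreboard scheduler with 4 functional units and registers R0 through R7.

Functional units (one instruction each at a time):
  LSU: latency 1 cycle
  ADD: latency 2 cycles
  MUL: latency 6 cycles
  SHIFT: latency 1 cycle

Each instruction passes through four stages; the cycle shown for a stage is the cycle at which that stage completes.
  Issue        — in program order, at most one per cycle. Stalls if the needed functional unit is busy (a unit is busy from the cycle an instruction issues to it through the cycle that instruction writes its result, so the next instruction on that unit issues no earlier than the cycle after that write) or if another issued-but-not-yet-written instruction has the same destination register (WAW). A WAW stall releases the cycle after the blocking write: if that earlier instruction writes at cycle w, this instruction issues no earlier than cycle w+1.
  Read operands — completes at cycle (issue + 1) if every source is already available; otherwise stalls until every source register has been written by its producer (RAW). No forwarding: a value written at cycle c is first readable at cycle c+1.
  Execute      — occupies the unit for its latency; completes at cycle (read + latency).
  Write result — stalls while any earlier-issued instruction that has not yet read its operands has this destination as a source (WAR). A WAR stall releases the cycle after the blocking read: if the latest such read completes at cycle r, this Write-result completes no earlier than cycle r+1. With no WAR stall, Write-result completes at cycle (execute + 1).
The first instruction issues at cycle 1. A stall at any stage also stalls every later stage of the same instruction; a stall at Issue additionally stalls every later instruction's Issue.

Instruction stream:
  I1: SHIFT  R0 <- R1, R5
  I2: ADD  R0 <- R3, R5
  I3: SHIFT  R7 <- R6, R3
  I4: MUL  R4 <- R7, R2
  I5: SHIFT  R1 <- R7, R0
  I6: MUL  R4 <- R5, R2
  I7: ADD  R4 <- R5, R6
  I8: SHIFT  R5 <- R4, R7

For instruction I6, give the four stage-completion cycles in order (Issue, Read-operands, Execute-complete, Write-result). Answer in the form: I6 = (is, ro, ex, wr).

I6 = (18, 19, 25, 26)

1) issue 1, read 2, done 3, write 4
2) issue 5, read 6, done 8, write 9  <WAW R0: wait I1 write@4>
3) issue 6, read 7, done 8, write 9
4) issue 7, read 10, done 16, write 17  <RAW R7: wait I3 write@9>
5) issue 10, read 11, done 12, write 13  <struct: SHIFT busy until I3 writes@9>
6) issue 18, read 19, done 25, write 26  <struct: MUL busy until I4 writes@17>
7) issue 27, read 28, done 30, write 31  <WAW R4: wait I6 write@26>
8) issue 28, read 32, done 33, write 34  <RAW R4: wait I7 write@31>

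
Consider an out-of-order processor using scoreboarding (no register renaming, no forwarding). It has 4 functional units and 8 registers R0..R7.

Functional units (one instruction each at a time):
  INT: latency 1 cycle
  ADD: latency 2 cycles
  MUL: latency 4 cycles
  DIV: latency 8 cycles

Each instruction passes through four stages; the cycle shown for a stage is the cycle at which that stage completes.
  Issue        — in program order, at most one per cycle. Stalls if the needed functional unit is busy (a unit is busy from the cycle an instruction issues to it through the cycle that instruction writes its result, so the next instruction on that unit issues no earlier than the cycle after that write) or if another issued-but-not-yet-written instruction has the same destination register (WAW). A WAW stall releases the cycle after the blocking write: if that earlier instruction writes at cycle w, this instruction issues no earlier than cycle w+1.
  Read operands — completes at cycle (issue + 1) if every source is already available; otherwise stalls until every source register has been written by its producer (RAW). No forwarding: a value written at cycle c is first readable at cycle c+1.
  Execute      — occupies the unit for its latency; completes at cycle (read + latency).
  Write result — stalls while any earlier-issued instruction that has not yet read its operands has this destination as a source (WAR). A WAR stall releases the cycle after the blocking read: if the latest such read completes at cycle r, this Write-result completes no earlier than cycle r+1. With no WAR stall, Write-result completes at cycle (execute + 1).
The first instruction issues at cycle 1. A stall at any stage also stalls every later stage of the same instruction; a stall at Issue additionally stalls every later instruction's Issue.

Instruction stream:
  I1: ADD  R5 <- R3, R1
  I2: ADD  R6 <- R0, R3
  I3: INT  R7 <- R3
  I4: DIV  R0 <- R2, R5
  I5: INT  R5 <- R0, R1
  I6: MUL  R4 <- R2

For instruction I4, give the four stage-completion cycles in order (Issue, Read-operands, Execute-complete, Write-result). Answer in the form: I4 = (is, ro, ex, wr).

I1  is:1  ro:2  ex:4  wr:5
I2  is:6  ro:7  ex:9  wr:10  — struct: ADD busy until I1 writes@5
I3  is:7  ro:8  ex:9  wr:10
I4  is:8  ro:9  ex:17  wr:18
I5  is:11  ro:19  ex:20  wr:21  — struct: INT busy until I3 writes@10, RAW R0: wait I4 write@18
I6  is:12  ro:13  ex:17  wr:18

I4 = (8, 9, 17, 18)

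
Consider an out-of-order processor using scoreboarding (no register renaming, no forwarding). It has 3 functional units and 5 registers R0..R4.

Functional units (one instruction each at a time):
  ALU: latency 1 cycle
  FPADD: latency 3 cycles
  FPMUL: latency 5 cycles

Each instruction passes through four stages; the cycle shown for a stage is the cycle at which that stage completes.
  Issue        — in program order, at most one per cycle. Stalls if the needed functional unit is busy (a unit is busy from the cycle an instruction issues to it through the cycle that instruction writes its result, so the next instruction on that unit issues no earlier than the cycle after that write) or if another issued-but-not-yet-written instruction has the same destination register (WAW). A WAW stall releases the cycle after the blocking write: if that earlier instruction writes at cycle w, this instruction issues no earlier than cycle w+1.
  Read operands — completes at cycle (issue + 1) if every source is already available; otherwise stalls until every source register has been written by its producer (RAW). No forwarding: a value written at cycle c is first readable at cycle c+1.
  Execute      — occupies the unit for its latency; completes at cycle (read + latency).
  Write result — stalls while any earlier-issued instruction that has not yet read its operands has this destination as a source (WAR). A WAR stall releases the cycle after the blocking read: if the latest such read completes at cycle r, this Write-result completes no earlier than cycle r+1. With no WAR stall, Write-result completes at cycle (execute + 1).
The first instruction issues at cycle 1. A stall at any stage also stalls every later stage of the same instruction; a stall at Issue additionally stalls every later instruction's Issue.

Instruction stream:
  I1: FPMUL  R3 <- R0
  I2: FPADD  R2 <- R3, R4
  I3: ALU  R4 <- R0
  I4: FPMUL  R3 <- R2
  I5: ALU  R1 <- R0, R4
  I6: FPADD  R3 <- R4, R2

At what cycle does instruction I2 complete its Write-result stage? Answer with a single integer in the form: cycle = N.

[I1] 1/2/7/8
[I2] 2/9/12/13  (RAW R3: wait I1 write@8)
[I3] 3/4/5/10  (WAR R4: wait I2 read@9)
[I4] 9/14/19/20  (struct: FPMUL busy until I1 writes@8; RAW R2: wait I2 write@13)
[I5] 11/12/13/14  (struct: ALU busy until I3 writes@10)
[I6] 21/22/25/26  (WAW R3: wait I4 write@20)

cycle = 13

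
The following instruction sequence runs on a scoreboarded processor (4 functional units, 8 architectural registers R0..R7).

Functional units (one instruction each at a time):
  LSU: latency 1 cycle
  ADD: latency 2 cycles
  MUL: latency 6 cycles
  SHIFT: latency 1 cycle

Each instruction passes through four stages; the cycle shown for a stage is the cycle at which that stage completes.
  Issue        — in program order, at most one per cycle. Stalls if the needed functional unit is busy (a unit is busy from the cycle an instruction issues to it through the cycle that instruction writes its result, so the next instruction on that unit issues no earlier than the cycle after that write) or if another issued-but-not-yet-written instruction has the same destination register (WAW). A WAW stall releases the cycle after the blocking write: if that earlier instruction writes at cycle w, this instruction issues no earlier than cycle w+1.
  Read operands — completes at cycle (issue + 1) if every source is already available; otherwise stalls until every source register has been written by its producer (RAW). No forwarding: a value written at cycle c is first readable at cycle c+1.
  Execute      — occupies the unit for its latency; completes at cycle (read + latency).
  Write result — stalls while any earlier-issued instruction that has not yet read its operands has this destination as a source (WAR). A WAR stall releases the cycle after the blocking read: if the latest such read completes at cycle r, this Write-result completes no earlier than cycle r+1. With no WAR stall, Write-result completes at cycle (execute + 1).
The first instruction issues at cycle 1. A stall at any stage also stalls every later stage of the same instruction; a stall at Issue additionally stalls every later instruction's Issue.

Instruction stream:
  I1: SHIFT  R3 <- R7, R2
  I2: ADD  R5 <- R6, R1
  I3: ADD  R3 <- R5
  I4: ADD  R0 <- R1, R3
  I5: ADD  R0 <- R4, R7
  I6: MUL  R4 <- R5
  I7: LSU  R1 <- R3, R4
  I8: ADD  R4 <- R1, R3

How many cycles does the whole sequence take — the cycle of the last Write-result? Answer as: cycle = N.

cycle = 33

I1: IS=1 RO=2 EX=3 WR=4
I2: IS=2 RO=3 EX=5 WR=6
I3: IS=7 RO=8 EX=10 WR=11  [struct: ADD busy until I2 writes@6]
I4: IS=12 RO=13 EX=15 WR=16  [struct: ADD busy until I3 writes@11]
I5: IS=17 RO=18 EX=20 WR=21  [struct: ADD busy until I4 writes@16]
I6: IS=18 RO=19 EX=25 WR=26
I7: IS=19 RO=27 EX=28 WR=29  [RAW R4: wait I6 write@26]
I8: IS=27 RO=30 EX=32 WR=33  [WAW R4: wait I6 write@26; RAW R1: wait I7 write@29]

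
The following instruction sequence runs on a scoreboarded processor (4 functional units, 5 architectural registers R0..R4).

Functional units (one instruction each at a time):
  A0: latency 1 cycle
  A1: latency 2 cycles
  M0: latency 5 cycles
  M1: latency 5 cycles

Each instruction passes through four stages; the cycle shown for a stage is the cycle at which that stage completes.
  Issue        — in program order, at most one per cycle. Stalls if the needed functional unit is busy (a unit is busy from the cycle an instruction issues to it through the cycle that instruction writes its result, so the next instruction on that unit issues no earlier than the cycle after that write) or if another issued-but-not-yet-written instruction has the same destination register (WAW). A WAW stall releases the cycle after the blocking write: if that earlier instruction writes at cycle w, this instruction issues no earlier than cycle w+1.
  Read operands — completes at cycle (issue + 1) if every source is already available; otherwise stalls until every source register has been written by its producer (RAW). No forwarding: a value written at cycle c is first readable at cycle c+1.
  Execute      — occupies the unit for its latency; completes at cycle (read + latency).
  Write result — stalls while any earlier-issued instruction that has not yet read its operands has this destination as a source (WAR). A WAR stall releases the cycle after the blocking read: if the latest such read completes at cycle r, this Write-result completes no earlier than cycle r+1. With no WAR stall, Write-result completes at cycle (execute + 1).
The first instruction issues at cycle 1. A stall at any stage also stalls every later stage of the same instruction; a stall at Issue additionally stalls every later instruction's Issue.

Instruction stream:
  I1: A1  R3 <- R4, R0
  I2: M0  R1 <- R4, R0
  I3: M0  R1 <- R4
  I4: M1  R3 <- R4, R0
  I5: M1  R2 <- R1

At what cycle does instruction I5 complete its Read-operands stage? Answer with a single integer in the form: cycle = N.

cycle = 20

1) issue 1, read 2, done 4, write 5
2) issue 2, read 3, done 8, write 9
3) issue 10, read 11, done 16, write 17  <struct: M0 busy until I2 writes@9>
4) issue 11, read 12, done 17, write 18
5) issue 19, read 20, done 25, write 26  <struct: M1 busy until I4 writes@18>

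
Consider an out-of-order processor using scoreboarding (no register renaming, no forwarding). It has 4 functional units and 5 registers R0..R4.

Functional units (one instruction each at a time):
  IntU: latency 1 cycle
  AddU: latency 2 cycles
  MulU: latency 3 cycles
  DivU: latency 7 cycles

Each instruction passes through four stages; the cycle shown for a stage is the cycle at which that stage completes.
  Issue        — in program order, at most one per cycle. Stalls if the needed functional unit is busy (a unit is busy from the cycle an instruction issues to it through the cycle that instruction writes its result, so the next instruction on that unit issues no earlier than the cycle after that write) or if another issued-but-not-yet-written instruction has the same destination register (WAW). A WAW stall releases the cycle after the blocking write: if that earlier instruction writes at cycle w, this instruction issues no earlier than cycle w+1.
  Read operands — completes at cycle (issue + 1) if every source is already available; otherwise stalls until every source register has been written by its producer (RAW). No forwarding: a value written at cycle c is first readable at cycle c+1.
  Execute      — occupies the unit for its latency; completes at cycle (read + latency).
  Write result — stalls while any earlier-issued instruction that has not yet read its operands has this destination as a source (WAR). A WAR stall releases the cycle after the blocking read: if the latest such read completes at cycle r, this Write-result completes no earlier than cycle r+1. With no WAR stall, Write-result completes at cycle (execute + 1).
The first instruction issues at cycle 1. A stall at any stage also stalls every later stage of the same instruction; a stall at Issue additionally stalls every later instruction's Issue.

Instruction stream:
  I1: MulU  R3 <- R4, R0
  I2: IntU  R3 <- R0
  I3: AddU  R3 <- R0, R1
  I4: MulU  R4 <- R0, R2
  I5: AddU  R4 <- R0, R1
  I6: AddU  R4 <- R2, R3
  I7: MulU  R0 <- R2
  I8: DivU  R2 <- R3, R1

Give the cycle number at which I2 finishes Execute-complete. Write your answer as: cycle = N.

[I1] 1/2/5/6
[I2] 7/8/9/10  (WAW R3: wait I1 write@6)
[I3] 11/12/14/15  (WAW R3: wait I2 write@10)
[I4] 12/13/16/17
[I5] 18/19/21/22  (WAW R4: wait I4 write@17)
[I6] 23/24/26/27  (struct: AddU busy until I5 writes@22)
[I7] 24/25/28/29
[I8] 25/26/33/34

cycle = 9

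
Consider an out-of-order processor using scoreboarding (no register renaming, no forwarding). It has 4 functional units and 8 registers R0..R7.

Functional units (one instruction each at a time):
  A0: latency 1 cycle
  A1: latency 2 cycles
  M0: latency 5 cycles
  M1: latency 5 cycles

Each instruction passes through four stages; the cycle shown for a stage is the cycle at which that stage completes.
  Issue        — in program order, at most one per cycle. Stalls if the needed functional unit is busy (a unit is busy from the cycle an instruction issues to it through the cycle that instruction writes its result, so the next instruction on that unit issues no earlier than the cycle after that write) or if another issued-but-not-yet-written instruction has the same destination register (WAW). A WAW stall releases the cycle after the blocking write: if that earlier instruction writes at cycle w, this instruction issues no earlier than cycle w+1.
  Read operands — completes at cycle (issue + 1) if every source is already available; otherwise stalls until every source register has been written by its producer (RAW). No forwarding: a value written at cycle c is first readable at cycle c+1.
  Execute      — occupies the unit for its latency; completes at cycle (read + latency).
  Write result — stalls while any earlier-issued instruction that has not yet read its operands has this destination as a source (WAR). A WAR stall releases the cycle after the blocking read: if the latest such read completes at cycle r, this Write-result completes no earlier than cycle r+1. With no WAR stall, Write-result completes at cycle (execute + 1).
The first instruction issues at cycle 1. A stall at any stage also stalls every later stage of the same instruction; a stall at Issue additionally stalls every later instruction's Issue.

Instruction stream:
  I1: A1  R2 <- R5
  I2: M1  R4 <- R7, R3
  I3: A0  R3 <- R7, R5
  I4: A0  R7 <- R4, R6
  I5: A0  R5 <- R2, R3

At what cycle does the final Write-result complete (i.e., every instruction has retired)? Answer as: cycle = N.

cycle = 16

c1: I1 dispatched to A1
c2: I1 operands ready | I2 dispatched to M1
c3: I2 operands ready | I3 dispatched to A0
c4: I1 complete | I3 operands ready
c5: R2←I1 | I3 complete
c6: R3←I3
c7: I4 dispatched to A0
c8: I2 complete
c9: R4←I2
c10: I4 operands ready
c11: I4 complete
c12: R7←I4
c13: I5 dispatched to A0
c14: I5 operands ready
c15: I5 complete
c16: R5←I5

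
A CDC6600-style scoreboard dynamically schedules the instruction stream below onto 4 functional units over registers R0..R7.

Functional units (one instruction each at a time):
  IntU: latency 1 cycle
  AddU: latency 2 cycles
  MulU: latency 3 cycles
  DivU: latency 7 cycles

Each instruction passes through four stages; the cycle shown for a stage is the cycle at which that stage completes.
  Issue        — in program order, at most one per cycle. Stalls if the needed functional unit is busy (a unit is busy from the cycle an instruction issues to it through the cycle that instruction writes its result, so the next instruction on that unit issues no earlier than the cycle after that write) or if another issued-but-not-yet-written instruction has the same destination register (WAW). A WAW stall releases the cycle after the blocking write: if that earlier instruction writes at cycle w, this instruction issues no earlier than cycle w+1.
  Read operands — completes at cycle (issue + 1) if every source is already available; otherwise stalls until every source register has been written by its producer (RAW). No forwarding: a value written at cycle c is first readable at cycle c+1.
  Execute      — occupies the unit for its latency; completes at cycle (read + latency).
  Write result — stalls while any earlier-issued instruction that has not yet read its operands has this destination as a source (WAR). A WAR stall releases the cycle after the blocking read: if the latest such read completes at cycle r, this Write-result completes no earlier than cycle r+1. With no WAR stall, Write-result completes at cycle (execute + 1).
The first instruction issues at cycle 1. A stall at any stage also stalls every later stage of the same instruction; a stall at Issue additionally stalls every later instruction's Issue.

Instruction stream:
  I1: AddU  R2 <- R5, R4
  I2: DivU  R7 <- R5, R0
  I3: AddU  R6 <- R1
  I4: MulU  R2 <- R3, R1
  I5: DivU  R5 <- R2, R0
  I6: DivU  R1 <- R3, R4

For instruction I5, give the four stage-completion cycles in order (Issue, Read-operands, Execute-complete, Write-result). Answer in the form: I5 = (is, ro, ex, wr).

I5 = (12, 13, 20, 21)

cycle 1: I1 issues→AddU
cycle 2: I1 reads; I2 issues→DivU
cycle 3: I2 reads
cycle 4: I1 exec-done
cycle 5: I1 writes R2
cycle 6: I3 issues→AddU
cycle 7: I3 reads; I4 issues→MulU
cycle 8: I4 reads
cycle 9: I3 exec-done
cycle 10: I2 exec-done; I3 writes R6
cycle 11: I2 writes R7; I4 exec-done
cycle 12: I4 writes R2; I5 issues→DivU
cycle 13: I5 reads
cycle 20: I5 exec-done
cycle 21: I5 writes R5
cycle 22: I6 issues→DivU
cycle 23: I6 reads
cycle 30: I6 exec-done
cycle 31: I6 writes R1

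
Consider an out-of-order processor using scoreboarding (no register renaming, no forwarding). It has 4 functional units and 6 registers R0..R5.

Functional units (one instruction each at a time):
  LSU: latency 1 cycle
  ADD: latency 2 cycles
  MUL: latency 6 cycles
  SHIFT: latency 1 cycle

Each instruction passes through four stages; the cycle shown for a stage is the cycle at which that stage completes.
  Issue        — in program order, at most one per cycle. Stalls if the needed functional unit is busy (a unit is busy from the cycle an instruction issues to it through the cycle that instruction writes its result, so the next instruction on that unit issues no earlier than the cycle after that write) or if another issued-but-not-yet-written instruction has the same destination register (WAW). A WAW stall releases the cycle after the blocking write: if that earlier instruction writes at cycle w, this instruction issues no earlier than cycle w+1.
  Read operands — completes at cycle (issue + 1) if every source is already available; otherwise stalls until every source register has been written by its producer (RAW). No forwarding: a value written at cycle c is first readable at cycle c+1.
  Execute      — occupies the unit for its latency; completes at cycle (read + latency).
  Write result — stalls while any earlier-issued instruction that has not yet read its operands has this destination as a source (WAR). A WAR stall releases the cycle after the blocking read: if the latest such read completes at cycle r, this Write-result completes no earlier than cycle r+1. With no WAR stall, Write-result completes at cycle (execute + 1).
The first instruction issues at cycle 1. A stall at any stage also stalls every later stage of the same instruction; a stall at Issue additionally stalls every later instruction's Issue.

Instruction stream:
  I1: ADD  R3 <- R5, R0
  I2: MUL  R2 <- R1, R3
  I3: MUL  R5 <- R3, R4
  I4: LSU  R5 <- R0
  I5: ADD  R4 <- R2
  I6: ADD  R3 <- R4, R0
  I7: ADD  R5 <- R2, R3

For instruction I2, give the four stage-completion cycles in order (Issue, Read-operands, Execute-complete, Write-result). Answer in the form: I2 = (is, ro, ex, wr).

I1 -> (1, 2, 4, 5)
I2 -> (2, 6, 12, 13)  // RAW R3: wait I1 write@5
I3 -> (14, 15, 21, 22)  // struct: MUL busy until I2 writes@13
I4 -> (23, 24, 25, 26)  // WAW R5: wait I3 write@22
I5 -> (24, 25, 27, 28)
I6 -> (29, 30, 32, 33)  // struct: ADD busy until I5 writes@28
I7 -> (34, 35, 37, 38)  // struct: ADD busy until I6 writes@33

I2 = (2, 6, 12, 13)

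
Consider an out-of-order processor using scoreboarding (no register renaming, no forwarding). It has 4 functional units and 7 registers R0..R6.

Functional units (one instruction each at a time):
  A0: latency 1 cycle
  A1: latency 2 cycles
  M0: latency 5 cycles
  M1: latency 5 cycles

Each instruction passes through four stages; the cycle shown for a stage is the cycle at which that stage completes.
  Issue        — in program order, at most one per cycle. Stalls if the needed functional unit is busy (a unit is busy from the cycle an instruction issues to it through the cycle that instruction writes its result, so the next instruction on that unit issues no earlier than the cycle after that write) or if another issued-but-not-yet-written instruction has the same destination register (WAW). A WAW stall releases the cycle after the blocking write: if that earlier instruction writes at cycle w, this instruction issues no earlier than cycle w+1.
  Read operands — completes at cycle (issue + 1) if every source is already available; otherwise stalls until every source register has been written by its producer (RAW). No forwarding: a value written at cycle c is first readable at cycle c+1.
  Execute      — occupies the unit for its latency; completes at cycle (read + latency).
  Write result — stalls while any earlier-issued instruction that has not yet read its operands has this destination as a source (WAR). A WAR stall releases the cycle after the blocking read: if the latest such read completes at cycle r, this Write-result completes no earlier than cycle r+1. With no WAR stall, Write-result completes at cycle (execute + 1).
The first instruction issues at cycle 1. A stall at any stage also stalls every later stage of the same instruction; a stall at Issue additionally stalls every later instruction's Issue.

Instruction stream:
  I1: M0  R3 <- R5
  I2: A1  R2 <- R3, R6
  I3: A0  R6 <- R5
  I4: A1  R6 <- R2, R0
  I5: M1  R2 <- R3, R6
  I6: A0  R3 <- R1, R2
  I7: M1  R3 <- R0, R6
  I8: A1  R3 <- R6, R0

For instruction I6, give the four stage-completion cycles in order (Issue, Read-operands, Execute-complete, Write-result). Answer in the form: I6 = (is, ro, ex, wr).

cycle 1: issue I1 (M0)
cycle 2: I1 read-ops | issue I2 (A1)
cycle 3: issue I3 (A0)
cycle 4: I3 read-ops
cycle 5: I3 finished on A0
cycle 7: I1 finished on M0
cycle 8: I1→R3
cycle 9: I2 read-ops
cycle 10: I3→R6
cycle 11: I2 finished on A1
cycle 12: I2→R2
cycle 13: issue I4 (A1)
cycle 14: I4 read-ops | issue I5 (M1)
cycle 15: issue I6 (A0)
cycle 16: I4 finished on A1
cycle 17: I4→R6
cycle 18: I5 read-ops
cycle 23: I5 finished on M1
cycle 24: I5→R2
cycle 25: I6 read-ops
cycle 26: I6 finished on A0
cycle 27: I6→R3
cycle 28: issue I7 (M1)
cycle 29: I7 read-ops
cycle 34: I7 finished on M1
cycle 35: I7→R3
cycle 36: issue I8 (A1)
cycle 37: I8 read-ops
cycle 39: I8 finished on A1
cycle 40: I8→R3

I6 = (15, 25, 26, 27)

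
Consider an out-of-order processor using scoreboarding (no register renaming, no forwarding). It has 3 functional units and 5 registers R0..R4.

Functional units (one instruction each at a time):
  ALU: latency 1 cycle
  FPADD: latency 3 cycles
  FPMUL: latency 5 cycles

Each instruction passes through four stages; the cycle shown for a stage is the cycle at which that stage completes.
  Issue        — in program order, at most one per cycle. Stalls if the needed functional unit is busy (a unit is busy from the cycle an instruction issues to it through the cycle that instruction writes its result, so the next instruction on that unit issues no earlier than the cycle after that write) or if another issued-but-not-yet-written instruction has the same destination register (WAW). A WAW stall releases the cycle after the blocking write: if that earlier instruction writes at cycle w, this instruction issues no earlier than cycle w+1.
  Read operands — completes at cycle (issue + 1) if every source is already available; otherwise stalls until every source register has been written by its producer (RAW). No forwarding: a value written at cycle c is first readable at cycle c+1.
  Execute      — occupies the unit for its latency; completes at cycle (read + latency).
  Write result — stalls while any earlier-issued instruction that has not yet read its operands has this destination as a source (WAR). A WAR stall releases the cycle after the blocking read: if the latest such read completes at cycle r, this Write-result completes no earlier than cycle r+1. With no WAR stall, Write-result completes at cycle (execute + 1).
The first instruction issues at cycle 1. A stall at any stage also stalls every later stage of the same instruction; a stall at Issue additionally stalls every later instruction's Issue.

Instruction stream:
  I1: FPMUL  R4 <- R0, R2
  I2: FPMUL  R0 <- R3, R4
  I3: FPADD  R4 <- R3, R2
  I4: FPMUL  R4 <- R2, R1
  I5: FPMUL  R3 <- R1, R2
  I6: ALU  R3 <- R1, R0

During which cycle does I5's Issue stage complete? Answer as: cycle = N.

cycle = 25

I1: IS=1 RO=2 EX=7 WR=8
I2: IS=9 RO=10 EX=15 WR=16  [struct: FPMUL busy until I1 writes@8]
I3: IS=10 RO=11 EX=14 WR=15
I4: IS=17 RO=18 EX=23 WR=24  [struct: FPMUL busy until I2 writes@16]
I5: IS=25 RO=26 EX=31 WR=32  [struct: FPMUL busy until I4 writes@24]
I6: IS=33 RO=34 EX=35 WR=36  [WAW R3: wait I5 write@32]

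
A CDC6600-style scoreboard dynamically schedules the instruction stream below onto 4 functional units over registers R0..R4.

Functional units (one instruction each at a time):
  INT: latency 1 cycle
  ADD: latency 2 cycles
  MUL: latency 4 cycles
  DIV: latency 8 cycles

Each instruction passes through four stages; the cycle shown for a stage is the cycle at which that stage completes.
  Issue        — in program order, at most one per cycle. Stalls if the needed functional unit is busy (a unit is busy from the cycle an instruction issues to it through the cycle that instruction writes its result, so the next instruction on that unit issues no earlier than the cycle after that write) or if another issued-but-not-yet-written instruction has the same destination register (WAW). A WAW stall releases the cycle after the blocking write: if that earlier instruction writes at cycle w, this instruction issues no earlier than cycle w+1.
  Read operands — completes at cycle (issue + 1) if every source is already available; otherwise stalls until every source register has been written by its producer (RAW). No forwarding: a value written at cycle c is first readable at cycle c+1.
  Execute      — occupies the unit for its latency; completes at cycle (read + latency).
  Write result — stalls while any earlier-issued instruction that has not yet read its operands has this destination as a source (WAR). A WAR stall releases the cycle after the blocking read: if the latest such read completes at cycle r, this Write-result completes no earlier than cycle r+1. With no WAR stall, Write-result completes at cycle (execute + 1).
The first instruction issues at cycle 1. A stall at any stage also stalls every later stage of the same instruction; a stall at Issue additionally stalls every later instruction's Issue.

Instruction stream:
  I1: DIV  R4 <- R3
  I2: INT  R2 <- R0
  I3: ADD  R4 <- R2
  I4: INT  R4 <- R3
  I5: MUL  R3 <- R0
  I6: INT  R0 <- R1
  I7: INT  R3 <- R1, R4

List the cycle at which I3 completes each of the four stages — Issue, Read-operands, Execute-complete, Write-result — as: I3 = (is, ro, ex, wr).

  I1 | 1 | 2 | 10 | 11
  I2 | 2 | 3 | 4 | 5
  I3 | 12 | 13 | 15 | 16   WAW R4: wait I1 write@11
  I4 | 17 | 18 | 19 | 20   WAW R4: wait I3 write@16
  I5 | 18 | 19 | 23 | 24
  I6 | 21 | 22 | 23 | 24   struct: INT busy until I4 writes@20
  I7 | 25 | 26 | 27 | 28   struct: INT busy until I6 writes@24

I3 = (12, 13, 15, 16)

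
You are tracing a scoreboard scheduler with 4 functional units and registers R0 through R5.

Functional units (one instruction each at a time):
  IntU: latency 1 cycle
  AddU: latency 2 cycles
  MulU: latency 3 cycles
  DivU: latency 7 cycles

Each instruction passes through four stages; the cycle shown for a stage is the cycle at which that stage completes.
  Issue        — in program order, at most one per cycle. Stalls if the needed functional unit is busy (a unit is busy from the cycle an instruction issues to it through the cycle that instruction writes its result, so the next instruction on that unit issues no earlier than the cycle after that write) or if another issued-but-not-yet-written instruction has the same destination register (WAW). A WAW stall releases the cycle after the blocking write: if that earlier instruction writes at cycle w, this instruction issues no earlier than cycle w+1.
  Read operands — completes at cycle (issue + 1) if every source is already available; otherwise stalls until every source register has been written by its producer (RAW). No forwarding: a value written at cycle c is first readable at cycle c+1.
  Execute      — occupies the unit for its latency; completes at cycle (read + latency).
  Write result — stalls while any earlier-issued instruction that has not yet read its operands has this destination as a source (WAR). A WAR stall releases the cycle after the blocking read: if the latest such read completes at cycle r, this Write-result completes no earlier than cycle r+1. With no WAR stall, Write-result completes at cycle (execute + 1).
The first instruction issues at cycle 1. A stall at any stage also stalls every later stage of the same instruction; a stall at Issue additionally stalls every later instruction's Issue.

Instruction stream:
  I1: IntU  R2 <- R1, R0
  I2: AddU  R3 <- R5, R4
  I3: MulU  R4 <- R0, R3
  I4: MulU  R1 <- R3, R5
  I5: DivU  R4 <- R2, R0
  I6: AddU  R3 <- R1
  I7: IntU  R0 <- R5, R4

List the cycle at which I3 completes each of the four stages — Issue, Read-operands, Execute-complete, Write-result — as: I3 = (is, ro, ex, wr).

I3 = (3, 7, 10, 11)

[1] I1→IntU
[2] I1 RO | I2→AddU
[3] I1 EX | I2 RO | I3→MulU
[4] I1 WR R2
[5] I2 EX
[6] I2 WR R3
[7] I3 RO
[10] I3 EX
[11] I3 WR R4
[12] I4→MulU
[13] I4 RO | I5→DivU
[14] I5 RO | I6→AddU
[15] I7→IntU
[16] I4 EX
[17] I4 WR R1
[18] I6 RO
[20] I6 EX
[21] I5 EX | I6 WR R3
[22] I5 WR R4
[23] I7 RO
[24] I7 EX
[25] I7 WR R0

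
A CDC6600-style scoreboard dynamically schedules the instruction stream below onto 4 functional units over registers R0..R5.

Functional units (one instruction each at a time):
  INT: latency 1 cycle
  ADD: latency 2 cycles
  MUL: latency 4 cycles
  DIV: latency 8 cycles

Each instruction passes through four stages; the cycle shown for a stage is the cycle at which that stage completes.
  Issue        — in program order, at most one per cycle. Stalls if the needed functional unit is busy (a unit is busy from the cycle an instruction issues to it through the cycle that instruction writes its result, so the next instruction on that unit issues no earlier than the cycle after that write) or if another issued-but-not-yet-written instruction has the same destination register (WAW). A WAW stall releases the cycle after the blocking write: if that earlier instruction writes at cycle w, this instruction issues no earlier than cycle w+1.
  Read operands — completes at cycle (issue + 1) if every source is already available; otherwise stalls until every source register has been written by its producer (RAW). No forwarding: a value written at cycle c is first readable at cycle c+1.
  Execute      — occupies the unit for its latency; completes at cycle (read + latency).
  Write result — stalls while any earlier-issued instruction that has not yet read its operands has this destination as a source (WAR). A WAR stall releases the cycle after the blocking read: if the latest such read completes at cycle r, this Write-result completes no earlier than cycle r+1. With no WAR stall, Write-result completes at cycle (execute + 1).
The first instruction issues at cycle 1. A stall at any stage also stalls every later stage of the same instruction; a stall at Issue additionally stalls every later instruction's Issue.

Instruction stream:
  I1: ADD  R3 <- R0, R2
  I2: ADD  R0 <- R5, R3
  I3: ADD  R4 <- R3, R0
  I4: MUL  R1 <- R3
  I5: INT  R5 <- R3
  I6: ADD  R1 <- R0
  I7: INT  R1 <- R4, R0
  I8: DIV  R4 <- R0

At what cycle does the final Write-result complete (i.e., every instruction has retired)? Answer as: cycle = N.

cycle = 35

[1] I1→ADD
[2] I1 RO
[4] I1 EX
[5] I1 WR R3
[6] I2→ADD
[7] I2 RO
[9] I2 EX
[10] I2 WR R0
[11] I3→ADD
[12] I3 RO | I4→MUL
[13] I4 RO | I5→INT
[14] I3 EX | I5 RO
[15] I3 WR R4 | I5 EX
[16] I5 WR R5
[17] I4 EX
[18] I4 WR R1
[19] I6→ADD
[20] I6 RO
[22] I6 EX
[23] I6 WR R1
[24] I7→INT
[25] I7 RO | I8→DIV
[26] I7 EX | I8 RO
[27] I7 WR R1
[34] I8 EX
[35] I8 WR R4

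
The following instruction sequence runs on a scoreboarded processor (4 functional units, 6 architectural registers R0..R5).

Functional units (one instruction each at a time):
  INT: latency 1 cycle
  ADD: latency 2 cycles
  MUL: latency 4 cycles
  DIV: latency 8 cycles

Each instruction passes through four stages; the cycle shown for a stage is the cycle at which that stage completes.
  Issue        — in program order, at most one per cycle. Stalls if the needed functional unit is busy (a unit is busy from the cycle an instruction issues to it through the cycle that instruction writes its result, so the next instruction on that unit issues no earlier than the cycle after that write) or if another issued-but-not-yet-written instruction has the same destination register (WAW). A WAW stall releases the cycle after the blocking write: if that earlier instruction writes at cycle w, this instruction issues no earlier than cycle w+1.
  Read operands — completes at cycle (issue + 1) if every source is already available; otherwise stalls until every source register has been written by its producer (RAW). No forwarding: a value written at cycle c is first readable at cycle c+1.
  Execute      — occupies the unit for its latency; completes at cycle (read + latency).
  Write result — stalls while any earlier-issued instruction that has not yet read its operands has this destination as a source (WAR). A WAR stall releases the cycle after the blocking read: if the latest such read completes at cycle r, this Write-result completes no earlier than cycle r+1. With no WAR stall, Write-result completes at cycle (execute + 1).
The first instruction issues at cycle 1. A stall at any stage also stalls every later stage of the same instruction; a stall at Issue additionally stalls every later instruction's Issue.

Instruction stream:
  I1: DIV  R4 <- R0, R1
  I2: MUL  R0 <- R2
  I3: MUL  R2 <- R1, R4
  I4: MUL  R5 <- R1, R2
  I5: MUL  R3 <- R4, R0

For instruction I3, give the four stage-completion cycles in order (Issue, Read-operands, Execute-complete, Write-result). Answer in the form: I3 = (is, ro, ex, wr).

I1: IS=1 RO=2 EX=10 WR=11
I2: IS=2 RO=3 EX=7 WR=8
I3: IS=9 RO=12 EX=16 WR=17  [struct: MUL busy until I2 writes@8; RAW R4: wait I1 write@11]
I4: IS=18 RO=19 EX=23 WR=24  [struct: MUL busy until I3 writes@17]
I5: IS=25 RO=26 EX=30 WR=31  [struct: MUL busy until I4 writes@24]

I3 = (9, 12, 16, 17)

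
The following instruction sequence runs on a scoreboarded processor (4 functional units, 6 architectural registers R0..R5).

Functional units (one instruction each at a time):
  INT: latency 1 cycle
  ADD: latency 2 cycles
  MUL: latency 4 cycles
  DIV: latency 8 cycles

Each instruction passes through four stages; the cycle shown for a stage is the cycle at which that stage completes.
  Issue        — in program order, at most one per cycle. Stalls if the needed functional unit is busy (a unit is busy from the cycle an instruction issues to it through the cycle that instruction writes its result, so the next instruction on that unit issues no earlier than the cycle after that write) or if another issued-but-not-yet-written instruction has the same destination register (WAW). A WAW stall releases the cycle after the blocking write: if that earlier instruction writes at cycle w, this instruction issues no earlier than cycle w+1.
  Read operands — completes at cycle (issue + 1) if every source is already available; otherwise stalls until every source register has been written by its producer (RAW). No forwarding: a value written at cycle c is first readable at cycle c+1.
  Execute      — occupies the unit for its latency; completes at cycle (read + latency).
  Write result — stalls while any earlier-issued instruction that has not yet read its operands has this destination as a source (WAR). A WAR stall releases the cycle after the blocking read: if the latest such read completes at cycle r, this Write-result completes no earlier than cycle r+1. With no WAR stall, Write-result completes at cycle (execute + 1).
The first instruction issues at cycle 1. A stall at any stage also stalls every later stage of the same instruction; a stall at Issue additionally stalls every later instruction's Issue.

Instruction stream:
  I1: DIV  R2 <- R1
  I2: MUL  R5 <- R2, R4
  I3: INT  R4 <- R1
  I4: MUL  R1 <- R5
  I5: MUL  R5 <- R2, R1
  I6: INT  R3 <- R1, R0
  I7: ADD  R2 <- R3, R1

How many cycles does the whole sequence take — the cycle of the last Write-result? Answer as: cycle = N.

cycle = 33

I1  is:1  ro:2  ex:10  wr:11
I2  is:2  ro:12  ex:16  wr:17  — RAW R2: wait I1 write@11
I3  is:3  ro:4  ex:5  wr:13  — WAR R4: wait I2 read@12
I4  is:18  ro:19  ex:23  wr:24  — struct: MUL busy until I2 writes@17
I5  is:25  ro:26  ex:30  wr:31  — struct: MUL busy until I4 writes@24
I6  is:26  ro:27  ex:28  wr:29
I7  is:27  ro:30  ex:32  wr:33  — RAW R3: wait I6 write@29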